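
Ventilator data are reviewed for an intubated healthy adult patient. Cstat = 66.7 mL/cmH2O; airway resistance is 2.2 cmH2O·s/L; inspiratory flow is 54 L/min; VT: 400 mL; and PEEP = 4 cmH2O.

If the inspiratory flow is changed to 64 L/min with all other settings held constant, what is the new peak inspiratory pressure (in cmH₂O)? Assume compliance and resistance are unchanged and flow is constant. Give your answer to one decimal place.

Flow: 54 L/min ÷ 60 = 0.9 L/s.
New flow: 64 L/min ÷ 60 = 1.0667 L/s.
PIP = Vt/C + R·V̇ + PEEP (constant-flow equation of motion).
Only the resistive term changes: ΔPIP = R × ΔV̇ = 2.2 × (1.0667 − 0.9) = 2.2 × 0.1667 = 0.3667 cmH2O.
Original PIP = 400/66.7 + 2.2×0.9 + 4 = 11.977 cmH2O; new PIP = 11.977 + (0.3667) = 12.344 cmH2O.

12.3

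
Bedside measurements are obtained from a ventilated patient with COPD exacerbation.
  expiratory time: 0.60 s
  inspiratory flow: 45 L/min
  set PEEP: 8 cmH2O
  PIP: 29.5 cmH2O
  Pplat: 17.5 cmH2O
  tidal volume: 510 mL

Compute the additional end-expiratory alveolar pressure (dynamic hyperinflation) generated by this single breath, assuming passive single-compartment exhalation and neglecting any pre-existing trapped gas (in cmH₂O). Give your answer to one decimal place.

4.7

Flow: 45 L/min ÷ 60 = 0.75 L/s.
R = (PIP − Pplat)/V̇ = (29.5 − 17.5) / 0.75 = 12.0/0.75 = 16.0 cmH2O·s/L.
C = Vt/(Pplat − PEEP) = 510.0 / (17.5 − 8) = 510.0/9.5 = 53.684 mL/cmH2O.
τ = R × C = 16.0 × 0.05368 L/cmH2O = 0.8589 s.
Fraction remaining = e^(−Te/τ) = e^(−0.60/0.8589) = 0.4973; trapped volume = 510.0 × 0.4973 = 253.62 mL.
Additional alveolar pressure from trapping ≈ V_trapped / C = 253.62 / 53.684 = 4.724 cmH2O.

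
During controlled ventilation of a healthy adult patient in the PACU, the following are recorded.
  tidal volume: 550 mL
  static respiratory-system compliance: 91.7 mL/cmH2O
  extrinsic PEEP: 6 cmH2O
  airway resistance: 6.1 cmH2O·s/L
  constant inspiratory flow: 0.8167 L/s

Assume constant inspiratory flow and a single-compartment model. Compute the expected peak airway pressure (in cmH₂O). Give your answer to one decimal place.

Equation of motion (constant flow): PIP = Vt/C + R·V̇ + PEEP.
PIP = 550/91.7 + 6.1×0.8167 + 6 = 5.998 + 4.982 + 6 = 16.98 cmH2O.

17.0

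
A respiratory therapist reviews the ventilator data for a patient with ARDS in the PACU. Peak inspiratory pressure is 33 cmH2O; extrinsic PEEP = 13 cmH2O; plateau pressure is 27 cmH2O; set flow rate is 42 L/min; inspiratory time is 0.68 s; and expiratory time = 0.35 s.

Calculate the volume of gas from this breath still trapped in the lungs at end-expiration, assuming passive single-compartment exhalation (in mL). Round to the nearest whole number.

Flow: 42 L/min ÷ 60 = 0.7 L/s.
Vt = flow × Ti = 0.7 L/s × 0.68 s × 1000 mL/L = 476.0 mL.
R = (PIP − Pplat)/V̇ = (33 − 27) / 0.7 = 6.0/0.7 = 8.571 cmH2O·s/L.
C = Vt/(Pplat − PEEP) = 476.0 / (27 − 13) = 476.0/14.0 = 34.0 mL/cmH2O.
τ = R × C = 8.571 × 0.034 L/cmH2O = 0.2914 s.
Fraction remaining = e^(−Te/τ) = e^(−0.35/0.2914) = 0.3009.
Trapped volume = 476.0 × 0.3009 = 143.23 mL.

143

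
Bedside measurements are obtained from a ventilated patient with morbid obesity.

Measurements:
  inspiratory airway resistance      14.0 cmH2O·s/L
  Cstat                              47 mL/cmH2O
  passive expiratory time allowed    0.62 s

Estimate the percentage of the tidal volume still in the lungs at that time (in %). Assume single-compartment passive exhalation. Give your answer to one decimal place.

39.0

τ = R × C = 14.0 × 47 mL/cmH2O = 14.0 × 0.047 L/cmH2O = 0.658 s.
Passive exhalation: V(t)/V₀ = e^(−t/τ) = e^(−0.62/0.658) = 0.3898.
Fraction remaining = 0.3898 → 38.98%.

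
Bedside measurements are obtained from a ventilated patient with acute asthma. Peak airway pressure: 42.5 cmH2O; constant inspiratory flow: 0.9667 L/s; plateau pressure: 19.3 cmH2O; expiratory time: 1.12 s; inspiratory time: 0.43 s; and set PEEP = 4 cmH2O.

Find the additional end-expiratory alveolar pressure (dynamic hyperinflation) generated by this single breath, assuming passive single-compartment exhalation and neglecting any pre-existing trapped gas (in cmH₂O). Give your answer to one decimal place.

Vt = flow × Ti = 0.9667 L/s × 0.43 s × 1000 mL/L = 415.68 mL.
R = (PIP − Pplat)/V̇ = (42.5 − 19.3) / 0.9667 = 23.2/0.9667 = 23.999 cmH2O·s/L.
C = Vt/(Pplat − PEEP) = 415.68 / (19.3 − 4) = 415.68/15.3 = 27.169 mL/cmH2O.
τ = R × C = 23.999 × 0.02717 L/cmH2O = 0.6521 s.
Fraction remaining = e^(−Te/τ) = e^(−1.12/0.6521) = 0.1795; trapped volume = 415.68 × 0.1795 = 74.615 mL.
Additional alveolar pressure from trapping ≈ V_trapped / C = 74.615 / 27.169 = 2.746 cmH2O.

2.7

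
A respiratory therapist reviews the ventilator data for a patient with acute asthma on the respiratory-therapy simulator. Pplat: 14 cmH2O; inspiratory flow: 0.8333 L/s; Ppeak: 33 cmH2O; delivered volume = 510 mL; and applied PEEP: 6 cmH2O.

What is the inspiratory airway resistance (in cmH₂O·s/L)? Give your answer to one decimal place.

22.8

Raw = (PIP − Pplat) / flow = (33 − 14) / 0.8333 = 19.0 / 0.8333 = 22.801 cmH2O·s/L.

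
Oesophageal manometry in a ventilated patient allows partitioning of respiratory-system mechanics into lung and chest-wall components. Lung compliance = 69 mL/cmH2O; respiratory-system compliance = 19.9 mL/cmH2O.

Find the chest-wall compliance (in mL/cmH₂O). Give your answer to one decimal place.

1/Ccw = 1/Crs − 1/CL.
1/Ccw = 1/19.9 − 1/69 = 0.03576.
Ccw = 27.964 mL/cmH2O.

28.0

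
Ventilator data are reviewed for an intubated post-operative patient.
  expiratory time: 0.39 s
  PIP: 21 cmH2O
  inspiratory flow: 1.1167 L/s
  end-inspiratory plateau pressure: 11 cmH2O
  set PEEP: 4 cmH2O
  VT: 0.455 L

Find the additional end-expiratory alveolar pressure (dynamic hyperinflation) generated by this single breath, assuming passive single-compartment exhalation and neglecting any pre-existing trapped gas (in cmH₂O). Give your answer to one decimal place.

3.6

R = (PIP − Pplat)/V̇ = (21 − 11) / 1.1167 = 10.0/1.1167 = 8.955 cmH2O·s/L.
C = Vt/(Pplat − PEEP) = 455.0 / (11 − 4) = 455.0/7.0 = 65.0 mL/cmH2O.
τ = R × C = 8.955 × 0.065 L/cmH2O = 0.5821 s.
Fraction remaining = e^(−Te/τ) = e^(−0.39/0.5821) = 0.5117; trapped volume = 455.0 × 0.5117 = 232.82 mL.
Additional alveolar pressure from trapping ≈ V_trapped / C = 232.82 / 65.0 = 3.582 cmH2O.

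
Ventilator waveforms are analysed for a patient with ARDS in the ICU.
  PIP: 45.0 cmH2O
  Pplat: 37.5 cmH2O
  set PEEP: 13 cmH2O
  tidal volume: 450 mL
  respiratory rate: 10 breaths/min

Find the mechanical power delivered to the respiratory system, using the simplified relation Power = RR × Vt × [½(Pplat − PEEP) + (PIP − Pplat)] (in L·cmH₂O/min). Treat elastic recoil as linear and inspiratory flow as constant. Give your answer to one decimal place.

Per-breath work = Vt × [½(Pplat−PEEP) + (PIP−Pplat)] = 0.450 × [0.5×24.5 + 7.5] = 0.450 × 19.75 = 8.888 L·cmH2O.
Power = 10 × 8.888 = 88.88 L·cmH2O/min.

88.9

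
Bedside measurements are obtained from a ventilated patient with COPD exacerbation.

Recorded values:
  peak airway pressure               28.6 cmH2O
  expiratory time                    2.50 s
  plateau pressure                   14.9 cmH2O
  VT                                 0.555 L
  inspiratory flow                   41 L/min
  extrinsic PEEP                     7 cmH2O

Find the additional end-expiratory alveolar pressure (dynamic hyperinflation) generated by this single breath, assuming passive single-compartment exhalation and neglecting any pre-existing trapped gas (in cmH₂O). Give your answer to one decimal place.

Flow: 41 L/min ÷ 60 = 0.6833 L/s.
R = (PIP − Pplat)/V̇ = (28.6 − 14.9) / 0.6833 = 13.7/0.6833 = 20.05 cmH2O·s/L.
C = Vt/(Pplat − PEEP) = 555.0 / (14.9 − 7) = 555.0/7.9 = 70.253 mL/cmH2O.
τ = R × C = 20.05 × 0.07025 L/cmH2O = 1.409 s.
Fraction remaining = e^(−Te/τ) = e^(−2.50/1.409) = 0.1696; trapped volume = 555.0 × 0.1696 = 94.128 mL.
Additional alveolar pressure from trapping ≈ V_trapped / C = 94.128 / 70.253 = 1.34 cmH2O.

1.3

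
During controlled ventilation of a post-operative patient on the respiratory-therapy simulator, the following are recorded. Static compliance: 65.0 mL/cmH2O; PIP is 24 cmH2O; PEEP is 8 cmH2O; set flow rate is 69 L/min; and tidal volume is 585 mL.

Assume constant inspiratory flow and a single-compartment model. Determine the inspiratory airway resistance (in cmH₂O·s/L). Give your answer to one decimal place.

Flow: 69 L/min ÷ 60 = 1.15 L/s.
Equation of motion (constant flow): PIP = Vt/C + R·V̇ + PEEP.
R·V̇ = PIP − Vt/C − PEEP = 24 − 585/65.0 − 8 = 24 − 9.0 − 8 = 7.0 cmH2O.
R = 7.0 / 1.15 = 6.087 cmH2O·s/L.

6.1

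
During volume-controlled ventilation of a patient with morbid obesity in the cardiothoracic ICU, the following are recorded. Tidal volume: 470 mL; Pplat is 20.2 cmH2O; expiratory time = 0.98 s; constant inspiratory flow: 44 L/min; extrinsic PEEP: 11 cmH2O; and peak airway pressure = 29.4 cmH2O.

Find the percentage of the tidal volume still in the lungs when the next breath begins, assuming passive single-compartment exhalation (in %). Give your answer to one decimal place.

21.7

Flow: 44 L/min ÷ 60 = 0.7333 L/s.
R = (PIP − Pplat)/V̇ = (29.4 − 20.2) / 0.7333 = 9.2/0.7333 = 12.546 cmH2O·s/L.
C = Vt/(Pplat − PEEP) = 470.0 / (20.2 − 11) = 470.0/9.2 = 51.087 mL/cmH2O.
τ = R × C = 12.546 × 0.05109 L/cmH2O = 0.641 s.
Fraction remaining at end-expiration = e^(−Te/τ) = e^(−0.98/0.641) = 0.2168 → 21.68%.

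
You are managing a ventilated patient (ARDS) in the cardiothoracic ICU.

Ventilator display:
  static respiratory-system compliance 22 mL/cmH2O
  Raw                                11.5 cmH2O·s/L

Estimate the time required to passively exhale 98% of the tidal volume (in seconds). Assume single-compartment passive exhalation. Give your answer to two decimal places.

τ = R × C = 11.5 × 22 mL/cmH2O = 11.5 × 0.022 L/cmH2O = 0.253 s.
Exhaled fraction f = 1 − e^(−t/τ) → t = −τ·ln(1 − f) = −0.253·ln(0.02) = 0.9897 s.

0.99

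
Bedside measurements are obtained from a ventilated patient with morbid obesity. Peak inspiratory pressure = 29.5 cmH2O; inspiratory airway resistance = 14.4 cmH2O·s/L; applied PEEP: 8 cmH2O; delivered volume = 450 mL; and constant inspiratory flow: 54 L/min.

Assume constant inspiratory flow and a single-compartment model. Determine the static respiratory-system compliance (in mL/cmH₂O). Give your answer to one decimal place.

52.7

Flow: 54 L/min ÷ 60 = 0.9 L/s.
Equation of motion (constant flow): PIP = Vt/C + R·V̇ + PEEP.
Vt/C = PIP − R·V̇ − PEEP = 29.5 − 14.4×0.9 − 8 = 29.5 − 12.96 − 8 = 8.54 cmH2O.
C = Vt / 8.54 = 450 / 8.54 = 52.693 mL/cmH2O.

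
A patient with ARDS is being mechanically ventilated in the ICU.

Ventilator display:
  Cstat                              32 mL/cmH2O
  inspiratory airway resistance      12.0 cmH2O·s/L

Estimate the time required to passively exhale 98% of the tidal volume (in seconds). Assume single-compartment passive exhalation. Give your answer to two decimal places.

τ = R × C = 12.0 × 32 mL/cmH2O = 12.0 × 0.032 L/cmH2O = 0.384 s.
Exhaled fraction f = 1 − e^(−t/τ) → t = −τ·ln(1 − f) = −0.384·ln(0.02) = 1.502 s.

1.50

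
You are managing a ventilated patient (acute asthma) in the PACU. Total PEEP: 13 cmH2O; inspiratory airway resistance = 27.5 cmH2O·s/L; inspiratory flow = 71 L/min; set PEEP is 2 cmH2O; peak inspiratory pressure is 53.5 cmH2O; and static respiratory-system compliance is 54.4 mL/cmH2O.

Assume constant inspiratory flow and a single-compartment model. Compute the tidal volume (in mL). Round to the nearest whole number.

433

Flow: 71 L/min ÷ 60 = 1.1833 L/s.
Total PEEP = 13 cmH2O (set 2 + intrinsic 11); this is the baseline alveolar pressure.
Equation of motion (constant flow): PIP = Vt/C + R·V̇ + PEEP.
Vt/C = PIP − R·V̇ − PEEP = 53.5 − 32.541 − 13 = 7.959 cmH2O.
Vt = C × 7.959 = 54.4 × 7.959 = 432.97 mL.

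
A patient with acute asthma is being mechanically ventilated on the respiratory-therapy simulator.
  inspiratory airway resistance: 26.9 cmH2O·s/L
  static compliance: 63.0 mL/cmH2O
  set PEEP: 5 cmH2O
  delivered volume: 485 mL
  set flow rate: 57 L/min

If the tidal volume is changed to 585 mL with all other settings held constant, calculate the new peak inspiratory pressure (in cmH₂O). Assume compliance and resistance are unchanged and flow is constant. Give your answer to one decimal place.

Flow: 57 L/min ÷ 60 = 0.95 L/s.
PIP = Vt/C + R·V̇ + PEEP (constant-flow equation of motion).
Only the elastic term changes: ΔPIP = ΔVt / C = (585 − 485) / 63.0 = 1.587 cmH2O.
Original PIP = 485/63.0 + 26.9×0.95 + 5 = 38.253 cmH2O; new PIP = 38.253 + (1.587) = 39.84 cmH2O.

39.8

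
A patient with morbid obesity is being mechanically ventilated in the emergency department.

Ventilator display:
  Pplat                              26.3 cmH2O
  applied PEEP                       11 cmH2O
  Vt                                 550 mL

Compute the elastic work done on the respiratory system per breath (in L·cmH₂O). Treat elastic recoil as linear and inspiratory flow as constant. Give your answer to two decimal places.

4.21

Elastic work ≈ ½ × (Pplat − PEEP) × Vt = 0.5 × (26.3 − 11) × 0.550 L = 0.5 × 15.3 × 0.550 = 4.208 L·cmH2O.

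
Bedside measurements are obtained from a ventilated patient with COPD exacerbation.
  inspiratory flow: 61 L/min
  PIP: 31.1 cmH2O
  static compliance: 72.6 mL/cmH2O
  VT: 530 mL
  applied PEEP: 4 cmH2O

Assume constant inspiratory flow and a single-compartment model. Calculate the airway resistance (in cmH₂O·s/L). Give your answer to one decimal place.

Flow: 61 L/min ÷ 60 = 1.0167 L/s.
Equation of motion (constant flow): PIP = Vt/C + R·V̇ + PEEP.
R·V̇ = PIP − Vt/C − PEEP = 31.1 − 530/72.6 − 4 = 31.1 − 7.3 − 4 = 19.8 cmH2O.
R = 19.8 / 1.0167 = 19.475 cmH2O·s/L.

19.5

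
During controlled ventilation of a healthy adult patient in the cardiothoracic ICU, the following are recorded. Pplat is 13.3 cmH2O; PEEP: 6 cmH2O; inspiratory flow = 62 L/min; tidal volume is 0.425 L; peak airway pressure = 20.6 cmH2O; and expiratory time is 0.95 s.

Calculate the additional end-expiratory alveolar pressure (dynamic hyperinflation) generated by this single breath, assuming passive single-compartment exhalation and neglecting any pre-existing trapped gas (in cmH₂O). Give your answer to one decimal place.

0.7

Flow: 62 L/min ÷ 60 = 1.0333 L/s.
R = (PIP − Pplat)/V̇ = (20.6 − 13.3) / 1.0333 = 7.3/1.0333 = 7.065 cmH2O·s/L.
C = Vt/(Pplat − PEEP) = 425.0 / (13.3 − 6) = 425.0/7.3 = 58.219 mL/cmH2O.
τ = R × C = 7.065 × 0.05822 L/cmH2O = 0.4113 s.
Fraction remaining = e^(−Te/τ) = e^(−0.95/0.4113) = 0.09929; trapped volume = 425.0 × 0.09929 = 42.198 mL.
Additional alveolar pressure from trapping ≈ V_trapped / C = 42.198 / 58.219 = 0.7248 cmH2O.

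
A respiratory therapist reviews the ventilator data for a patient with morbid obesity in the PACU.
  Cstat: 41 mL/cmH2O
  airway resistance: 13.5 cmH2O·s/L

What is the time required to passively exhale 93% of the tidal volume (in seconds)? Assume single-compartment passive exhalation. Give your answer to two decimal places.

τ = R × C = 13.5 × 41 mL/cmH2O = 13.5 × 0.041 L/cmH2O = 0.5535 s.
Exhaled fraction f = 1 − e^(−t/τ) → t = −τ·ln(1 − f) = −0.5535·ln(0.07) = 1.472 s.

1.47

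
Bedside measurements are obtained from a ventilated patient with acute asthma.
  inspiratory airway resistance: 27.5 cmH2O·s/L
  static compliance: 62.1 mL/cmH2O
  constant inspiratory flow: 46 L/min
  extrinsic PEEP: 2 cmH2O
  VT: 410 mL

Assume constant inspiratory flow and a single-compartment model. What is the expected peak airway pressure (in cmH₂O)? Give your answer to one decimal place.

29.7

Flow: 46 L/min ÷ 60 = 0.7667 L/s.
Equation of motion (constant flow): PIP = Vt/C + R·V̇ + PEEP.
PIP = 410/62.1 + 27.5×0.7667 + 2 = 6.602 + 21.084 + 2 = 29.686 cmH2O.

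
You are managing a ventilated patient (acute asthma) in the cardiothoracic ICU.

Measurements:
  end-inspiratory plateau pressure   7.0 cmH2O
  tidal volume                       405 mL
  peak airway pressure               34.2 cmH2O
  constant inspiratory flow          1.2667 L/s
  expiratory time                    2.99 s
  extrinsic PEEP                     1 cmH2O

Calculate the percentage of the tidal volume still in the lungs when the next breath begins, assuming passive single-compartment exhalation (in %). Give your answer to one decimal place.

R = (PIP − Pplat)/V̇ = (34.2 − 7.0) / 1.2667 = 27.2/1.2667 = 21.473 cmH2O·s/L.
C = Vt/(Pplat − PEEP) = 405.0 / (7.0 − 1) = 405.0/6.0 = 67.5 mL/cmH2O.
τ = R × C = 21.473 × 0.0675 L/cmH2O = 1.449 s.
Fraction remaining at end-expiration = e^(−Te/τ) = e^(−2.99/1.449) = 0.127 → 12.7%.

12.7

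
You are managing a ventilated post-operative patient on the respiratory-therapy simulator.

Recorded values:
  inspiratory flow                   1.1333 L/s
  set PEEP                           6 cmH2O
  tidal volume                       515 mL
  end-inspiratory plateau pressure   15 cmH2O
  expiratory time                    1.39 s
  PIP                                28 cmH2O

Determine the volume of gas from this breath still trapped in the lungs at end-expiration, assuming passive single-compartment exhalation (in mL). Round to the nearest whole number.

R = (PIP − Pplat)/V̇ = (28 − 15) / 1.1333 = 13.0/1.1333 = 11.471 cmH2O·s/L.
C = Vt/(Pplat − PEEP) = 515.0 / (15 − 6) = 515.0/9.0 = 57.222 mL/cmH2O.
τ = R × C = 11.471 × 0.05722 L/cmH2O = 0.6564 s.
Fraction remaining = e^(−Te/τ) = e^(−1.39/0.6564) = 0.1203.
Trapped volume = 515.0 × 0.1203 = 61.955 mL.

62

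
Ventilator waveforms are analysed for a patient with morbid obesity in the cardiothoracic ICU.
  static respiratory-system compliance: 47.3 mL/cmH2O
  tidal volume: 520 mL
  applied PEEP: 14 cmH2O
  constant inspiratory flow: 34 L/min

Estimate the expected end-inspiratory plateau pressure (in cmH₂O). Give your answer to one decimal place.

25.0

Pplat = PEEP + Vt / Cstat = 14 + 520 / 47.3 = 14 + 10.994 = 24.994 cmH2O.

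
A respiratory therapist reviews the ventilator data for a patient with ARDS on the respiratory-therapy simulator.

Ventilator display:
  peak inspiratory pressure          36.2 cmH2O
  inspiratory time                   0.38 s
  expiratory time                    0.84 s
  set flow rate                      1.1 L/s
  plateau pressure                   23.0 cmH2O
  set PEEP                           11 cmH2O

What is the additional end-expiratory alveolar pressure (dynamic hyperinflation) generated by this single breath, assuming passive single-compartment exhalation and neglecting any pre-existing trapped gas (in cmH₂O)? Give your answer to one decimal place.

1.6

Vt = flow × Ti = 1.1 L/s × 0.38 s × 1000 mL/L = 418.0 mL.
R = (PIP − Pplat)/V̇ = (36.2 − 23.0) / 1.1 = 13.2/1.1 = 12.0 cmH2O·s/L.
C = Vt/(Pplat − PEEP) = 418.0 / (23.0 − 11) = 418.0/12.0 = 34.833 mL/cmH2O.
τ = R × C = 12.0 × 0.03483 L/cmH2O = 0.418 s.
Fraction remaining = e^(−Te/τ) = e^(−0.84/0.418) = 0.134; trapped volume = 418.0 × 0.134 = 56.012 mL.
Additional alveolar pressure from trapping ≈ V_trapped / C = 56.012 / 34.833 = 1.608 cmH2O.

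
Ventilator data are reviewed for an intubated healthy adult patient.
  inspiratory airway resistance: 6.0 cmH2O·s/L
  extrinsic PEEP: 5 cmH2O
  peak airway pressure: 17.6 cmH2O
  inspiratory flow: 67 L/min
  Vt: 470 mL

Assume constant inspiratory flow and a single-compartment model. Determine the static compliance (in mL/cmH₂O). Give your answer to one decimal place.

Flow: 67 L/min ÷ 60 = 1.1167 L/s.
Equation of motion (constant flow): PIP = Vt/C + R·V̇ + PEEP.
Vt/C = PIP − R·V̇ − PEEP = 17.6 − 6.0×1.1167 − 5 = 17.6 − 6.7 − 5 = 5.9 cmH2O.
C = Vt / 5.9 = 470 / 5.9 = 79.661 mL/cmH2O.

79.7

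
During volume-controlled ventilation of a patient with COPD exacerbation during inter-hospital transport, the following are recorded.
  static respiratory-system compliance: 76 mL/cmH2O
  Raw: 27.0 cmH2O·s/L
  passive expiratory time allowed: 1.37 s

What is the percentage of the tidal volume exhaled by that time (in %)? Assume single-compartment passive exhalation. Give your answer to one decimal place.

48.7

τ = R × C = 27.0 × 76 mL/cmH2O = 27.0 × 0.076 L/cmH2O = 2.052 s.
Passive exhalation: V(t)/V₀ = e^(−t/τ) = e^(−1.37/2.052) = 0.5129.
Fraction exhaled = 1 − 0.5129 = 0.4871 → 48.71%.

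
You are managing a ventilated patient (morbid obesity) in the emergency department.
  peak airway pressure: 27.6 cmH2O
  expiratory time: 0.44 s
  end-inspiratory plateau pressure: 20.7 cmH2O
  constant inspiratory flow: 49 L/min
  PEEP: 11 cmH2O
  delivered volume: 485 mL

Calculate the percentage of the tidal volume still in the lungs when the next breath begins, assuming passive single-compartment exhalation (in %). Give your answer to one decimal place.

35.3

Flow: 49 L/min ÷ 60 = 0.8167 L/s.
R = (PIP − Pplat)/V̇ = (27.6 − 20.7) / 0.8167 = 6.9/0.8167 = 8.449 cmH2O·s/L.
C = Vt/(Pplat − PEEP) = 485.0 / (20.7 − 11) = 485.0/9.7 = 50.0 mL/cmH2O.
τ = R × C = 8.449 × 0.05 L/cmH2O = 0.4225 s.
Fraction remaining at end-expiration = e^(−Te/τ) = e^(−0.44/0.4225) = 0.353 → 35.3%.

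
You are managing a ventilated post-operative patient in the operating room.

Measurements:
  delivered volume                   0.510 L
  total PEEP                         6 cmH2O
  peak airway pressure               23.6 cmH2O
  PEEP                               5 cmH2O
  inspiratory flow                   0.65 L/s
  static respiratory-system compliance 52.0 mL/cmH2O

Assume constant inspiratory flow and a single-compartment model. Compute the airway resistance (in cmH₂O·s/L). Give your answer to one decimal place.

Total PEEP = 6 cmH2O (set 5 + intrinsic 1); this is the baseline alveolar pressure.
Equation of motion (constant flow): PIP = Vt/C + R·V̇ + PEEP.
R·V̇ = PIP − Vt/C − PEEP = 23.6 − 510/52.0 − 6 = 23.6 − 9.808 − 6 = 7.792 cmH2O.
R = 7.792 / 0.65 = 11.988 cmH2O·s/L.

12.0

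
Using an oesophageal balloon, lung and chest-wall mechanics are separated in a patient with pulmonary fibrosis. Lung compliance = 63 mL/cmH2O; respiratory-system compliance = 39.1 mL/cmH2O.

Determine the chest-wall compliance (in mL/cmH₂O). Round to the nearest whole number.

103

1/Ccw = 1/Crs − 1/CL.
1/Ccw = 1/39.1 − 1/63 = 0.009702.
Ccw = 103.07 mL/cmH2O.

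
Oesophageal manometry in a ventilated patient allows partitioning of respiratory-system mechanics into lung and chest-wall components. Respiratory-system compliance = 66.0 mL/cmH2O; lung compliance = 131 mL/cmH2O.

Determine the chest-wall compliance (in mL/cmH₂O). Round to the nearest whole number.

1/Ccw = 1/Crs − 1/CL.
1/Ccw = 1/66.0 − 1/131 = 0.007518.
Ccw = 133.01 mL/cmH2O.

133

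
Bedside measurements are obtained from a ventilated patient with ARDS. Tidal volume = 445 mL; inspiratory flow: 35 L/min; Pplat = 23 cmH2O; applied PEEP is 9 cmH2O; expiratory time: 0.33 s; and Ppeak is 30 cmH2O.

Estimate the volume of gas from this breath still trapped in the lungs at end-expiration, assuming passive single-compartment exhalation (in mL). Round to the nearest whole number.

187

Flow: 35 L/min ÷ 60 = 0.5833 L/s.
R = (PIP − Pplat)/V̇ = (30 − 23) / 0.5833 = 7.0/0.5833 = 12.001 cmH2O·s/L.
C = Vt/(Pplat − PEEP) = 445.0 / (23 − 9) = 445.0/14.0 = 31.786 mL/cmH2O.
τ = R × C = 12.001 × 0.03179 L/cmH2O = 0.3815 s.
Fraction remaining = e^(−Te/τ) = e^(−0.33/0.3815) = 0.421.
Trapped volume = 445.0 × 0.421 = 187.35 mL.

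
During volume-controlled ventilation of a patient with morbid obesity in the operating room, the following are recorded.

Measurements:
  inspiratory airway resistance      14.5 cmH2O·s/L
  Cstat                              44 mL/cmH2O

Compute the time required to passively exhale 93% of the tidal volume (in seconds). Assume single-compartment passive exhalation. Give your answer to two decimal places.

τ = R × C = 14.5 × 44 mL/cmH2O = 14.5 × 0.044 L/cmH2O = 0.638 s.
Exhaled fraction f = 1 − e^(−t/τ) → t = −τ·ln(1 − f) = −0.638·ln(0.07) = 1.697 s.

1.70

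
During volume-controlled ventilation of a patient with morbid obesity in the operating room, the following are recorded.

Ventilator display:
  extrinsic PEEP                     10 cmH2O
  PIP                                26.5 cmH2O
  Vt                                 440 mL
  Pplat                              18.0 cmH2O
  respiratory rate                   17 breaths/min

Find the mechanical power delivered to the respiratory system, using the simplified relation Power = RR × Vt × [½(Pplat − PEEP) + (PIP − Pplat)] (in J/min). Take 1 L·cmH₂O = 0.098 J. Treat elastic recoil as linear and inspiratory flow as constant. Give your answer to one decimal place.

9.2

Per-breath work = Vt × [½(Pplat−PEEP) + (PIP−Pplat)] = 0.440 × [0.5×8.0 + 8.5] = 0.440 × 12.5 = 5.5 L·cmH2O.
Power = 17 × 5.5 = 93.5 L·cmH2O/min.
× 0.098 J/(L·cmH2O) → 9.163 J/min.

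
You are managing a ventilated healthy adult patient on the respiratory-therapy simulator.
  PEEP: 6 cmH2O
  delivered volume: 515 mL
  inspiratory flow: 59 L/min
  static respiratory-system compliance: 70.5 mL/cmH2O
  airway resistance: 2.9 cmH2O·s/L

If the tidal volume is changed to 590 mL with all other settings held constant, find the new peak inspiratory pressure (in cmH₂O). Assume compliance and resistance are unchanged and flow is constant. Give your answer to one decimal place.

Flow: 59 L/min ÷ 60 = 0.9833 L/s.
PIP = Vt/C + R·V̇ + PEEP (constant-flow equation of motion).
Only the elastic term changes: ΔPIP = ΔVt / C = (590 − 515) / 70.5 = 1.064 cmH2O.
Original PIP = 515/70.5 + 2.9×0.9833 + 6 = 16.157 cmH2O; new PIP = 16.157 + (1.064) = 17.221 cmH2O.

17.2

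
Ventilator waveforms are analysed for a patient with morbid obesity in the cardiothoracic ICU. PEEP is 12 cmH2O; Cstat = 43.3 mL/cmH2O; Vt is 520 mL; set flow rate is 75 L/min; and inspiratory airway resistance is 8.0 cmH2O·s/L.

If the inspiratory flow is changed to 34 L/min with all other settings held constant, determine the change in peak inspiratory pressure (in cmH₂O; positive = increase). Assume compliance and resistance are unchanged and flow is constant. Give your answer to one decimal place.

-5.5

Flow: 75 L/min ÷ 60 = 1.25 L/s.
New flow: 34 L/min ÷ 60 = 0.5667 L/s.
PIP = Vt/C + R·V̇ + PEEP (constant-flow equation of motion).
Only the resistive term changes: ΔPIP = R × ΔV̇ = 8.0 × (0.5667 − 1.25) = 8.0 × -0.6833 = -5.466 cmH2O.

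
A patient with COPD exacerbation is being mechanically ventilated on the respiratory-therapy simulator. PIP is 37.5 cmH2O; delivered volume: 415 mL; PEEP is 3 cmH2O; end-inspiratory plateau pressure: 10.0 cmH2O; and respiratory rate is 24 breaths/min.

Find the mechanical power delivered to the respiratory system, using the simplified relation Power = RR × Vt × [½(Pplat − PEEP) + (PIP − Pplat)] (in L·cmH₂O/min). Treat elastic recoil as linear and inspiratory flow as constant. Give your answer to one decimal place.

Per-breath work = Vt × [½(Pplat−PEEP) + (PIP−Pplat)] = 0.415 × [0.5×7.0 + 27.5] = 0.415 × 31.0 = 12.865 L·cmH2O.
Power = 24 × 12.865 = 308.76 L·cmH2O/min.

308.8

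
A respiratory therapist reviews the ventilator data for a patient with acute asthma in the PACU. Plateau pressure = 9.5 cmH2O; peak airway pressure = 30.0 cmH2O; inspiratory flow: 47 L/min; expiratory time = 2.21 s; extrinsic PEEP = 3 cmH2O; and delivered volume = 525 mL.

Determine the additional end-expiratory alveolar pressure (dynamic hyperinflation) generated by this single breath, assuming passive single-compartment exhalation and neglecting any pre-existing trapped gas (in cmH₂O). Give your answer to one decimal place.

Flow: 47 L/min ÷ 60 = 0.7833 L/s.
R = (PIP − Pplat)/V̇ = (30.0 − 9.5) / 0.7833 = 20.5/0.7833 = 26.171 cmH2O·s/L.
C = Vt/(Pplat − PEEP) = 525.0 / (9.5 − 3) = 525.0/6.5 = 80.769 mL/cmH2O.
τ = R × C = 26.171 × 0.08077 L/cmH2O = 2.114 s.
Fraction remaining = e^(−Te/τ) = e^(−2.21/2.114) = 0.3515; trapped volume = 525.0 × 0.3515 = 184.54 mL.
Additional alveolar pressure from trapping ≈ V_trapped / C = 184.54 / 80.769 = 2.285 cmH2O.

2.3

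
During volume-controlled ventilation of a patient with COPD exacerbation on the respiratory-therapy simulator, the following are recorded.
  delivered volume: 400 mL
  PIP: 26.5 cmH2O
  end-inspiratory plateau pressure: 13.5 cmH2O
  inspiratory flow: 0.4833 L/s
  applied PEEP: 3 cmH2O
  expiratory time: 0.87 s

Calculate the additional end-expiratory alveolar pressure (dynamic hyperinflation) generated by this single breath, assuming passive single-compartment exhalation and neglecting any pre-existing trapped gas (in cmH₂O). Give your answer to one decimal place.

R = (PIP − Pplat)/V̇ = (26.5 − 13.5) / 0.4833 = 13.0/0.4833 = 26.898 cmH2O·s/L.
C = Vt/(Pplat − PEEP) = 400.0 / (13.5 − 3) = 400.0/10.5 = 38.095 mL/cmH2O.
τ = R × C = 26.898 × 0.0381 L/cmH2O = 1.025 s.
Fraction remaining = e^(−Te/τ) = e^(−0.87/1.025) = 0.4279; trapped volume = 400.0 × 0.4279 = 171.16 mL.
Additional alveolar pressure from trapping ≈ V_trapped / C = 171.16 / 38.095 = 4.493 cmH2O.

4.5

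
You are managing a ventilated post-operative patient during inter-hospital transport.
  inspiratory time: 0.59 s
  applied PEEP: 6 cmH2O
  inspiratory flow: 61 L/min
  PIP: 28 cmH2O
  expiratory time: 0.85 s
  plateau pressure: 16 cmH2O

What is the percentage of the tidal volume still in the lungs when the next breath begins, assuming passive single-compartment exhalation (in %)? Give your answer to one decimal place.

30.1

Flow: 61 L/min ÷ 60 = 1.0167 L/s.
Vt = flow × Ti = 1.0167 L/s × 0.59 s × 1000 mL/L = 599.85 mL.
R = (PIP − Pplat)/V̇ = (28 − 16) / 1.0167 = 12.0/1.0167 = 11.803 cmH2O·s/L.
C = Vt/(Pplat − PEEP) = 599.85 / (16 − 6) = 599.85/10.0 = 59.985 mL/cmH2O.
τ = R × C = 11.803 × 0.05999 L/cmH2O = 0.7081 s.
Fraction remaining at end-expiration = e^(−Te/τ) = e^(−0.85/0.7081) = 0.3011 → 30.11%.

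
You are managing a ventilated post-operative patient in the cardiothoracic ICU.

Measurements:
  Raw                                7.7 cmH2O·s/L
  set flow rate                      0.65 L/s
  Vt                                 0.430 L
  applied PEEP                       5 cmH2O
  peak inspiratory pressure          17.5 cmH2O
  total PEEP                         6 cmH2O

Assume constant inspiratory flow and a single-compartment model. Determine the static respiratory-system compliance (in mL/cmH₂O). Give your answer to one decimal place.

Total PEEP = 6 cmH2O (set 5 + intrinsic 1); this is the baseline alveolar pressure.
Equation of motion (constant flow): PIP = Vt/C + R·V̇ + PEEP.
Vt/C = PIP − R·V̇ − PEEP = 17.5 − 7.7×0.65 − 6 = 17.5 − 5.005 − 6 = 6.495 cmH2O.
C = Vt / 6.495 = 430 / 6.495 = 66.205 mL/cmH2O.

66.2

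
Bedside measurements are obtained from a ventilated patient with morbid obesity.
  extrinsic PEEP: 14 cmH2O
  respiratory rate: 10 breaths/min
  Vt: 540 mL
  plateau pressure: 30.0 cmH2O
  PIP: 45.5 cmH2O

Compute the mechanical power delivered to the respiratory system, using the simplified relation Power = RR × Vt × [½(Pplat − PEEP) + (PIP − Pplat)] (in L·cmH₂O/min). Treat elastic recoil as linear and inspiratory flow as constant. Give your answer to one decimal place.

126.9

Per-breath work = Vt × [½(Pplat−PEEP) + (PIP−Pplat)] = 0.540 × [0.5×16.0 + 15.5] = 0.540 × 23.5 = 12.69 L·cmH2O.
Power = 10 × 12.69 = 126.9 L·cmH2O/min.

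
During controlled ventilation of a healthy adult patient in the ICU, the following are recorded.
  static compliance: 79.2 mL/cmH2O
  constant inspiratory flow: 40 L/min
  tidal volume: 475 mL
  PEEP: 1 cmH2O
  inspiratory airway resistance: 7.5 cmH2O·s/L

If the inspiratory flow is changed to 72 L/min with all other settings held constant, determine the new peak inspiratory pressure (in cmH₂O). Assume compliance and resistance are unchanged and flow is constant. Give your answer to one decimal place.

Flow: 40 L/min ÷ 60 = 0.6667 L/s.
New flow: 72 L/min ÷ 60 = 1.2 L/s.
PIP = Vt/C + R·V̇ + PEEP (constant-flow equation of motion).
Only the resistive term changes: ΔPIP = R × ΔV̇ = 7.5 × (1.2 − 0.6667) = 7.5 × 0.5333 = 4.0 cmH2O.
Original PIP = 475/79.2 + 7.5×0.6667 + 1 = 11.998 cmH2O; new PIP = 11.998 + (4.0) = 15.998 cmH2O.

16.0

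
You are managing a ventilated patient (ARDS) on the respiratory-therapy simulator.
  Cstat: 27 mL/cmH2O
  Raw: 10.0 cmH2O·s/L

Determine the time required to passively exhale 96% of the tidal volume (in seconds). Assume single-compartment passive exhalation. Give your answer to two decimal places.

τ = R × C = 10.0 × 27 mL/cmH2O = 10.0 × 0.027 L/cmH2O = 0.27 s.
Exhaled fraction f = 1 − e^(−t/τ) → t = −τ·ln(1 − f) = −0.27·ln(0.04) = 0.8691 s.

0.87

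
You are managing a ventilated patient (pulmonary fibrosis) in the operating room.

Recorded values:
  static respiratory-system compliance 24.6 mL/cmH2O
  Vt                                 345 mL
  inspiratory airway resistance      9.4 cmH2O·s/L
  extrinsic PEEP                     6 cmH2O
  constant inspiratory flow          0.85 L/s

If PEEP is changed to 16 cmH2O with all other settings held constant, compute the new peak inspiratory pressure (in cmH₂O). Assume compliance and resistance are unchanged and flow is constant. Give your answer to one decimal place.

38.0

PIP = Vt/C + R·V̇ + PEEP (constant-flow equation of motion).
Only the baseline term changes: ΔPIP = ΔPEEP = 16 − 6 = 10.0 cmH2O.
Original PIP = 345/24.6 + 9.4×0.85 + 6 = 28.014 cmH2O; new PIP = 28.014 + (10.0) = 38.014 cmH2O.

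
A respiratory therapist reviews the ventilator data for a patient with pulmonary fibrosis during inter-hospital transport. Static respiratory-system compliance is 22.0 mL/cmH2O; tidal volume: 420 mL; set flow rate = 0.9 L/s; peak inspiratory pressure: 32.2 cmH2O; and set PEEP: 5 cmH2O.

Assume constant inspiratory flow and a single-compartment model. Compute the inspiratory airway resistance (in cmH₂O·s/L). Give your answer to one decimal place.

Equation of motion (constant flow): PIP = Vt/C + R·V̇ + PEEP.
R·V̇ = PIP − Vt/C − PEEP = 32.2 − 420/22.0 − 5 = 32.2 − 19.091 − 5 = 8.109 cmH2O.
R = 8.109 / 0.9 = 9.01 cmH2O·s/L.

9.0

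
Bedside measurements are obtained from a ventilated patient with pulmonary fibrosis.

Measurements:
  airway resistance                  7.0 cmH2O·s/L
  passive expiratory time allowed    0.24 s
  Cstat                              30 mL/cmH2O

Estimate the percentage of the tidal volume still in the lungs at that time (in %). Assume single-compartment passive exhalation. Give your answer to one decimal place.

τ = R × C = 7.0 × 30 mL/cmH2O = 7.0 × 0.030 L/cmH2O = 0.21 s.
Passive exhalation: V(t)/V₀ = e^(−t/τ) = e^(−0.24/0.21) = 0.3189.
Fraction remaining = 0.3189 → 31.89%.

31.9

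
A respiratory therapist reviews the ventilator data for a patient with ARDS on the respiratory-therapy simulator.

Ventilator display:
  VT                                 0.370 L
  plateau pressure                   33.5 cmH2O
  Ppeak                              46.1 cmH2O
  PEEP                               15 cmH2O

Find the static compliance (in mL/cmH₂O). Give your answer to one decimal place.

20.0

Cstat = Vt / (Pplat − PEEP) = 370 / (33.5 − 15) = 370 / 18.5 = 20.0 mL/cmH2O.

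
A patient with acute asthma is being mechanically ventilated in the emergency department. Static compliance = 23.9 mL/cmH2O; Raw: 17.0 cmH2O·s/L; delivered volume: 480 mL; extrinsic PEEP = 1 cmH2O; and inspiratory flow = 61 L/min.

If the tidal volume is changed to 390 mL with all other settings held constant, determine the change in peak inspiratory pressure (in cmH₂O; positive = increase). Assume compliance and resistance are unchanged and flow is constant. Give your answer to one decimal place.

-3.8

PIP = Vt/C + R·V̇ + PEEP (constant-flow equation of motion).
Only the elastic term changes: ΔPIP = ΔVt / C = (390 − 480) / 23.9 = -3.766 cmH2O.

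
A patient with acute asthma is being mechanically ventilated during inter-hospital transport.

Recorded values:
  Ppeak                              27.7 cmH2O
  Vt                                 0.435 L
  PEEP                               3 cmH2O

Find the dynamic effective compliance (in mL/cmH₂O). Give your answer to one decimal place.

Dynamic compliance = Vt / (PIP − PEEP) = 435 / (27.7 − 3) = 435 / 24.7 = 17.611 mL/cmH2O.

17.6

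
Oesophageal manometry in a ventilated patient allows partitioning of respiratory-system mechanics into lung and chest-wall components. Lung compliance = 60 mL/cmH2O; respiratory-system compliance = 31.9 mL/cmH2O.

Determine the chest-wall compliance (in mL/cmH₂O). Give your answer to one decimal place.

1/Ccw = 1/Crs − 1/CL.
1/Ccw = 1/31.9 − 1/60 = 0.01468.
Ccw = 68.12 mL/cmH2O.

68.1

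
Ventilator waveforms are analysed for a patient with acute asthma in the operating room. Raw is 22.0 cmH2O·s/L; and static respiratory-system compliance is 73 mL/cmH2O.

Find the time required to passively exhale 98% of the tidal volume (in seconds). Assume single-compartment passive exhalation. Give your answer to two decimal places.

6.28

τ = R × C = 22.0 × 73 mL/cmH2O = 22.0 × 0.073 L/cmH2O = 1.606 s.
Exhaled fraction f = 1 − e^(−t/τ) → t = −τ·ln(1 − f) = −1.606·ln(0.02) = 6.283 s.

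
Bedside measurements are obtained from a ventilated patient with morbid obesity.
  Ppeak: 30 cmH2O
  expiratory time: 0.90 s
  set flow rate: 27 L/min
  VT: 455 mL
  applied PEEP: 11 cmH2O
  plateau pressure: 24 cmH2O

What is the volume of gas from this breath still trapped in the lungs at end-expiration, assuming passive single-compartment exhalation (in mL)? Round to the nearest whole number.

66

Flow: 27 L/min ÷ 60 = 0.45 L/s.
R = (PIP − Pplat)/V̇ = (30 − 24) / 0.45 = 6.0/0.45 = 13.333 cmH2O·s/L.
C = Vt/(Pplat − PEEP) = 455.0 / (24 − 11) = 455.0/13.0 = 35.0 mL/cmH2O.
τ = R × C = 13.333 × 0.035 L/cmH2O = 0.4667 s.
Fraction remaining = e^(−Te/τ) = e^(−0.90/0.4667) = 0.1454.
Trapped volume = 455.0 × 0.1454 = 66.157 mL.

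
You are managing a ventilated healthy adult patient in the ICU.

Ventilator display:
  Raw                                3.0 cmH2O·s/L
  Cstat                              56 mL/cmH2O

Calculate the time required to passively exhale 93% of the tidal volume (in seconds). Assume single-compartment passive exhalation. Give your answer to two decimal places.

τ = R × C = 3.0 × 56 mL/cmH2O = 3.0 × 0.056 L/cmH2O = 0.168 s.
Exhaled fraction f = 1 − e^(−t/τ) → t = −τ·ln(1 − f) = −0.168·ln(0.07) = 0.4468 s.

0.45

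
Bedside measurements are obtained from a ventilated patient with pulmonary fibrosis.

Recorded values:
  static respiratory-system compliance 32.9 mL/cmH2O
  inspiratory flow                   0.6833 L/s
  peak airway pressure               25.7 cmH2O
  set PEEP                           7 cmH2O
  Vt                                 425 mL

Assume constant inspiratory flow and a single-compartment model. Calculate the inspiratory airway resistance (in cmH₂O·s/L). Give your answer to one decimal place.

Equation of motion (constant flow): PIP = Vt/C + R·V̇ + PEEP.
R·V̇ = PIP − Vt/C − PEEP = 25.7 − 425/32.9 − 7 = 25.7 − 12.918 − 7 = 5.782 cmH2O.
R = 5.782 / 0.6833 = 8.462 cmH2O·s/L.

8.5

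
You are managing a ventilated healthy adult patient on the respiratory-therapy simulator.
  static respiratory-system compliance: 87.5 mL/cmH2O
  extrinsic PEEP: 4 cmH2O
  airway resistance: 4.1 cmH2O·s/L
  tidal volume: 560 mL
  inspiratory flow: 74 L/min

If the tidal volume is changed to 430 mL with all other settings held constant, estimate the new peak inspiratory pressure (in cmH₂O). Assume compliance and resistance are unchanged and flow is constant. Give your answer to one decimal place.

Flow: 74 L/min ÷ 60 = 1.2333 L/s.
PIP = Vt/C + R·V̇ + PEEP (constant-flow equation of motion).
Only the elastic term changes: ΔPIP = ΔVt / C = (430 − 560) / 87.5 = -1.486 cmH2O.
Original PIP = 560/87.5 + 4.1×1.2333 + 4 = 15.457 cmH2O; new PIP = 15.457 + (-1.486) = 13.971 cmH2O.

14.0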